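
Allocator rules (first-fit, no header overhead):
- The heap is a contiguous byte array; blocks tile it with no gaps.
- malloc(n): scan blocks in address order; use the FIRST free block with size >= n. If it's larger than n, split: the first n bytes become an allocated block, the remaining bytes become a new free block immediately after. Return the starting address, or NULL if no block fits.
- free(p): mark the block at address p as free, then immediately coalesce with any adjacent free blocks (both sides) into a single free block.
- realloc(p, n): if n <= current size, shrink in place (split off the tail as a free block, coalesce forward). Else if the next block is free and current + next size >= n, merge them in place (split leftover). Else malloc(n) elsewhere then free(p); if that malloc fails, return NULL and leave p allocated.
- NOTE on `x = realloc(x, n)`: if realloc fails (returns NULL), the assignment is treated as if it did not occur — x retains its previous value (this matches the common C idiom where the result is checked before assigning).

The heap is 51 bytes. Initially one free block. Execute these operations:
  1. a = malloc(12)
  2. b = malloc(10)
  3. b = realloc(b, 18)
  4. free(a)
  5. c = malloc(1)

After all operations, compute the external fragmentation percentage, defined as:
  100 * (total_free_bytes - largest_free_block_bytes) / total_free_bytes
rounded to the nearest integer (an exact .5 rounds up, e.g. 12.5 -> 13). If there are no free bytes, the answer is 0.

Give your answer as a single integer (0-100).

Answer: 34

Derivation:
Op 1: a = malloc(12) -> a = 0; heap: [0-11 ALLOC][12-50 FREE]
Op 2: b = malloc(10) -> b = 12; heap: [0-11 ALLOC][12-21 ALLOC][22-50 FREE]
Op 3: b = realloc(b, 18) -> b = 12; heap: [0-11 ALLOC][12-29 ALLOC][30-50 FREE]
Op 4: free(a) -> (freed a); heap: [0-11 FREE][12-29 ALLOC][30-50 FREE]
Op 5: c = malloc(1) -> c = 0; heap: [0-0 ALLOC][1-11 FREE][12-29 ALLOC][30-50 FREE]
Free blocks: [11 21] total_free=32 largest=21 -> 100*(32-21)/32 = 1100/32 = 34.375 -> rounds to 34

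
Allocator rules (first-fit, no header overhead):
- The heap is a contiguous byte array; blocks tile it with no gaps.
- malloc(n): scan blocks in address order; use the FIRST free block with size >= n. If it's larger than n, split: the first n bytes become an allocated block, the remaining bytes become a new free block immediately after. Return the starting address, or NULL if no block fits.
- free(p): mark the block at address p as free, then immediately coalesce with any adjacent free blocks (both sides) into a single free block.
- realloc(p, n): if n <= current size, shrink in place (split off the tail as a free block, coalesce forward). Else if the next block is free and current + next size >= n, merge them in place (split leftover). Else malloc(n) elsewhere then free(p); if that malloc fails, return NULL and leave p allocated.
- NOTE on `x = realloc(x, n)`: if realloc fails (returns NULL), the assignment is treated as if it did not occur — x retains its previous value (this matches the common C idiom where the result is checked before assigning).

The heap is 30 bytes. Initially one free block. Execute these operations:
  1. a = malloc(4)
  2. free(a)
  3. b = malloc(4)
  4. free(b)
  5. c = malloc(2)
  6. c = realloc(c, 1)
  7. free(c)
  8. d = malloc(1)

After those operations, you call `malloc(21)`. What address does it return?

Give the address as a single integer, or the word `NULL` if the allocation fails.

Answer: 1

Derivation:
Op 1: a = malloc(4) -> a = 0; heap: [0-3 ALLOC][4-29 FREE]
Op 2: free(a) -> (freed a); heap: [0-29 FREE]
Op 3: b = malloc(4) -> b = 0; heap: [0-3 ALLOC][4-29 FREE]
Op 4: free(b) -> (freed b); heap: [0-29 FREE]
Op 5: c = malloc(2) -> c = 0; heap: [0-1 ALLOC][2-29 FREE]
Op 6: c = realloc(c, 1) -> c = 0; heap: [0-0 ALLOC][1-29 FREE]
Op 7: free(c) -> (freed c); heap: [0-29 FREE]
Op 8: d = malloc(1) -> d = 0; heap: [0-0 ALLOC][1-29 FREE]
malloc(21): first-fit scan over [0-0 ALLOC][1-29 FREE] -> 1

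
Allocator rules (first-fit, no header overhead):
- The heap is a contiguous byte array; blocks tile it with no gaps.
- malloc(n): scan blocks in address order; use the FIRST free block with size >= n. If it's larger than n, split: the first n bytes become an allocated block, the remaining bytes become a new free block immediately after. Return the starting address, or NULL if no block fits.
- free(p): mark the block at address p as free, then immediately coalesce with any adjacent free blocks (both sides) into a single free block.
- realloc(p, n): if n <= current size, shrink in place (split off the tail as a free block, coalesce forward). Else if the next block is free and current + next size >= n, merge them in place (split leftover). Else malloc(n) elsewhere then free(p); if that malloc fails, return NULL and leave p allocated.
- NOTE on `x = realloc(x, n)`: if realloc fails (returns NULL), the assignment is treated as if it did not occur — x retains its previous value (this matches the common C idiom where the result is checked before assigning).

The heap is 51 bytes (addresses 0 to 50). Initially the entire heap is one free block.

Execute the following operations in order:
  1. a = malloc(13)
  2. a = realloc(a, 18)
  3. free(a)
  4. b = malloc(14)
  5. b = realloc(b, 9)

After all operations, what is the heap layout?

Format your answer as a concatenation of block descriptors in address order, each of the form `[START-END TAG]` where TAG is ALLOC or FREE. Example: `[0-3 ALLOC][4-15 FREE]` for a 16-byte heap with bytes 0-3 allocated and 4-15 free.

Op 1: a = malloc(13) -> a = 0; heap: [0-12 ALLOC][13-50 FREE]
Op 2: a = realloc(a, 18) -> a = 0; heap: [0-17 ALLOC][18-50 FREE]
Op 3: free(a) -> (freed a); heap: [0-50 FREE]
Op 4: b = malloc(14) -> b = 0; heap: [0-13 ALLOC][14-50 FREE]
Op 5: b = realloc(b, 9) -> b = 0; heap: [0-8 ALLOC][9-50 FREE]

Answer: [0-8 ALLOC][9-50 FREE]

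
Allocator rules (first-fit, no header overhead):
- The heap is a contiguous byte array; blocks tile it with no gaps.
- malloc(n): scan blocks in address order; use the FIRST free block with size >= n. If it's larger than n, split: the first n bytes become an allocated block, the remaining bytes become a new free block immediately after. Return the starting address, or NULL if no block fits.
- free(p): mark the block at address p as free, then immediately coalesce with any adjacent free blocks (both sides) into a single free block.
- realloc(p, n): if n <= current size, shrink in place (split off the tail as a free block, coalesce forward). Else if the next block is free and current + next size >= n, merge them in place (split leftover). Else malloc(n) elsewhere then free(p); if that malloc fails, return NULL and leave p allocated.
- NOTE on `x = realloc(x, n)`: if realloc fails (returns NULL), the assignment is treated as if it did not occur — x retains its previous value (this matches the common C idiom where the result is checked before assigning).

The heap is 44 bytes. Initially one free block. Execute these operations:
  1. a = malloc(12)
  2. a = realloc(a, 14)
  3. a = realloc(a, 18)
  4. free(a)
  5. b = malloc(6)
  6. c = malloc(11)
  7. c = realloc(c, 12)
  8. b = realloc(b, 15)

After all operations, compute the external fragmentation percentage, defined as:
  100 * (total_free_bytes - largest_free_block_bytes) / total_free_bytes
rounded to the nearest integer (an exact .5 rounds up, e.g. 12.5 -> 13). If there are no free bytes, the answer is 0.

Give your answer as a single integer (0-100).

Answer: 35

Derivation:
Op 1: a = malloc(12) -> a = 0; heap: [0-11 ALLOC][12-43 FREE]
Op 2: a = realloc(a, 14) -> a = 0; heap: [0-13 ALLOC][14-43 FREE]
Op 3: a = realloc(a, 18) -> a = 0; heap: [0-17 ALLOC][18-43 FREE]
Op 4: free(a) -> (freed a); heap: [0-43 FREE]
Op 5: b = malloc(6) -> b = 0; heap: [0-5 ALLOC][6-43 FREE]
Op 6: c = malloc(11) -> c = 6; heap: [0-5 ALLOC][6-16 ALLOC][17-43 FREE]
Op 7: c = realloc(c, 12) -> c = 6; heap: [0-5 ALLOC][6-17 ALLOC][18-43 FREE]
Op 8: b = realloc(b, 15) -> b = 18; heap: [0-5 FREE][6-17 ALLOC][18-32 ALLOC][33-43 FREE]
Free blocks: [6 11] total_free=17 largest=11 -> 100*(17-11)/17 = 600/17 ≈ 35.294 -> rounds to 35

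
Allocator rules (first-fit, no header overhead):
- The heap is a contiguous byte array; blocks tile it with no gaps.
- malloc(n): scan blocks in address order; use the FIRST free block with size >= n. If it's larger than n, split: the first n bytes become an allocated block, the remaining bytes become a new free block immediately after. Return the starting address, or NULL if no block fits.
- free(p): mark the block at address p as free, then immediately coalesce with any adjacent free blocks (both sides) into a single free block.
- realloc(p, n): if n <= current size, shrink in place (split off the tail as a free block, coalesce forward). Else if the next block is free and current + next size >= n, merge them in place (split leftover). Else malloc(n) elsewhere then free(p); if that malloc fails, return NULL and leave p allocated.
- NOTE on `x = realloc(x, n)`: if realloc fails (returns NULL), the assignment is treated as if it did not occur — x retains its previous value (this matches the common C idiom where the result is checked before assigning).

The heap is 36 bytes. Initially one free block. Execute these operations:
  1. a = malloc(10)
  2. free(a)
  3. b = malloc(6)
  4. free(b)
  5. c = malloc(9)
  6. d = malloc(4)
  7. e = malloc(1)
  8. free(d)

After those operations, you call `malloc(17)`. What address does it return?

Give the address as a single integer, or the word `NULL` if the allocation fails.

Op 1: a = malloc(10) -> a = 0; heap: [0-9 ALLOC][10-35 FREE]
Op 2: free(a) -> (freed a); heap: [0-35 FREE]
Op 3: b = malloc(6) -> b = 0; heap: [0-5 ALLOC][6-35 FREE]
Op 4: free(b) -> (freed b); heap: [0-35 FREE]
Op 5: c = malloc(9) -> c = 0; heap: [0-8 ALLOC][9-35 FREE]
Op 6: d = malloc(4) -> d = 9; heap: [0-8 ALLOC][9-12 ALLOC][13-35 FREE]
Op 7: e = malloc(1) -> e = 13; heap: [0-8 ALLOC][9-12 ALLOC][13-13 ALLOC][14-35 FREE]
Op 8: free(d) -> (freed d); heap: [0-8 ALLOC][9-12 FREE][13-13 ALLOC][14-35 FREE]
malloc(17): first-fit scan over [0-8 ALLOC][9-12 FREE][13-13 ALLOC][14-35 FREE] -> 14

Answer: 14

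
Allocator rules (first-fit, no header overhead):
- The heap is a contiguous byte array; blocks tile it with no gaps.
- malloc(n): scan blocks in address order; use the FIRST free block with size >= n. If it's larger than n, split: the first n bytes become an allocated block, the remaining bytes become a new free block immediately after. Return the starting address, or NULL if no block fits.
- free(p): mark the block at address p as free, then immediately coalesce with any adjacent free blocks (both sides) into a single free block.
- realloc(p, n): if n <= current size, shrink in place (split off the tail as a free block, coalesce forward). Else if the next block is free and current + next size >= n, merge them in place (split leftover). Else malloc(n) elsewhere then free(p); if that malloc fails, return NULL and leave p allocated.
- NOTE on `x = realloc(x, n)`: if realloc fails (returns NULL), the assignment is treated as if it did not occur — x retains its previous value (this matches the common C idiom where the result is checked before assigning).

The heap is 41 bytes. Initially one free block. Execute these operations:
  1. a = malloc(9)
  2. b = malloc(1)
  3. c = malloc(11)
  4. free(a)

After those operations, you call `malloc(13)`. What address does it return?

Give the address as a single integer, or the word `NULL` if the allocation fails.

Answer: 21

Derivation:
Op 1: a = malloc(9) -> a = 0; heap: [0-8 ALLOC][9-40 FREE]
Op 2: b = malloc(1) -> b = 9; heap: [0-8 ALLOC][9-9 ALLOC][10-40 FREE]
Op 3: c = malloc(11) -> c = 10; heap: [0-8 ALLOC][9-9 ALLOC][10-20 ALLOC][21-40 FREE]
Op 4: free(a) -> (freed a); heap: [0-8 FREE][9-9 ALLOC][10-20 ALLOC][21-40 FREE]
malloc(13): first-fit scan over [0-8 FREE][9-9 ALLOC][10-20 ALLOC][21-40 FREE] -> 21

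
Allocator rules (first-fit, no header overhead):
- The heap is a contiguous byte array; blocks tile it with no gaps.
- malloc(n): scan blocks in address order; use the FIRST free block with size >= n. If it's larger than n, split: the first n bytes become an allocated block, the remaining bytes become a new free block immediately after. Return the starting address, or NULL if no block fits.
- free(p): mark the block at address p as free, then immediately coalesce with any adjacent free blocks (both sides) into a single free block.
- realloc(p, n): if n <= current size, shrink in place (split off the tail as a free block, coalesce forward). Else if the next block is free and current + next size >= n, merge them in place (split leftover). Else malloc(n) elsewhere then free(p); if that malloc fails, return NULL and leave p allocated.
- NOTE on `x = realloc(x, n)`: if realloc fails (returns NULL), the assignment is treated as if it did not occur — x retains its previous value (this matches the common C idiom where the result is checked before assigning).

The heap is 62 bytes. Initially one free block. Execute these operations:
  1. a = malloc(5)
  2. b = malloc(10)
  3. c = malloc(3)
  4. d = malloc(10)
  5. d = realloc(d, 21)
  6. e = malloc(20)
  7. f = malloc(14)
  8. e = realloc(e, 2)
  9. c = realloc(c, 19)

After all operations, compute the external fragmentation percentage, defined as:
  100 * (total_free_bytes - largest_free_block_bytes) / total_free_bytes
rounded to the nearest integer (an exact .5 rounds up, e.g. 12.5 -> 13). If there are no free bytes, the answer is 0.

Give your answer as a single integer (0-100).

Op 1: a = malloc(5) -> a = 0; heap: [0-4 ALLOC][5-61 FREE]
Op 2: b = malloc(10) -> b = 5; heap: [0-4 ALLOC][5-14 ALLOC][15-61 FREE]
Op 3: c = malloc(3) -> c = 15; heap: [0-4 ALLOC][5-14 ALLOC][15-17 ALLOC][18-61 FREE]
Op 4: d = malloc(10) -> d = 18; heap: [0-4 ALLOC][5-14 ALLOC][15-17 ALLOC][18-27 ALLOC][28-61 FREE]
Op 5: d = realloc(d, 21) -> d = 18; heap: [0-4 ALLOC][5-14 ALLOC][15-17 ALLOC][18-38 ALLOC][39-61 FREE]
Op 6: e = malloc(20) -> e = 39; heap: [0-4 ALLOC][5-14 ALLOC][15-17 ALLOC][18-38 ALLOC][39-58 ALLOC][59-61 FREE]
Op 7: f = malloc(14) -> f = NULL; heap: [0-4 ALLOC][5-14 ALLOC][15-17 ALLOC][18-38 ALLOC][39-58 ALLOC][59-61 FREE]
Op 8: e = realloc(e, 2) -> e = 39; heap: [0-4 ALLOC][5-14 ALLOC][15-17 ALLOC][18-38 ALLOC][39-40 ALLOC][41-61 FREE]
Op 9: c = realloc(c, 19) -> c = 41; heap: [0-4 ALLOC][5-14 ALLOC][15-17 FREE][18-38 ALLOC][39-40 ALLOC][41-59 ALLOC][60-61 FREE]
Free blocks: [3 2] total_free=5 largest=3 -> 100*(5-3)/5 = 200/5 = 40

Answer: 40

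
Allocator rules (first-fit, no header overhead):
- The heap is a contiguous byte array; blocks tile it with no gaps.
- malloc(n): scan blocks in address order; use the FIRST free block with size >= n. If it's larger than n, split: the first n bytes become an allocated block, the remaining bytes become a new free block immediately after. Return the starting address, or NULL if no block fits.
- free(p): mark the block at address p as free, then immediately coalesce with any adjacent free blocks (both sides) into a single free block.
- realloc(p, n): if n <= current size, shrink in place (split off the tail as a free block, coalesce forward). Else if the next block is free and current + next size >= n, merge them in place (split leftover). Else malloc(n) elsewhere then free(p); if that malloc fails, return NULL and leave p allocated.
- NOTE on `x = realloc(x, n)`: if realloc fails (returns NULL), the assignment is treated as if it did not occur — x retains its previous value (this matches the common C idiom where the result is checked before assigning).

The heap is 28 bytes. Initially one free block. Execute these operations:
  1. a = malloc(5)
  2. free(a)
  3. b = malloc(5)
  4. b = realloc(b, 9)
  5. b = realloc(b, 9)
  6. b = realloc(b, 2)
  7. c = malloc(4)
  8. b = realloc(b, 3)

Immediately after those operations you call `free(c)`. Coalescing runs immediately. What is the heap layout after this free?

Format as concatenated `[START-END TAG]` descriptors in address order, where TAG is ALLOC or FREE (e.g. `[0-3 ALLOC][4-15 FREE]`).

Answer: [0-5 FREE][6-8 ALLOC][9-27 FREE]

Derivation:
Op 1: a = malloc(5) -> a = 0; heap: [0-4 ALLOC][5-27 FREE]
Op 2: free(a) -> (freed a); heap: [0-27 FREE]
Op 3: b = malloc(5) -> b = 0; heap: [0-4 ALLOC][5-27 FREE]
Op 4: b = realloc(b, 9) -> b = 0; heap: [0-8 ALLOC][9-27 FREE]
Op 5: b = realloc(b, 9) -> b = 0; heap: [0-8 ALLOC][9-27 FREE]
Op 6: b = realloc(b, 2) -> b = 0; heap: [0-1 ALLOC][2-27 FREE]
Op 7: c = malloc(4) -> c = 2; heap: [0-1 ALLOC][2-5 ALLOC][6-27 FREE]
Op 8: b = realloc(b, 3) -> b = 6; heap: [0-1 FREE][2-5 ALLOC][6-8 ALLOC][9-27 FREE]
free(c): c = 2 -> block [2-5 ALLOC]; mark free, coalesce with adjacent free neighbors -> [0-5 FREE][6-8 ALLOC][9-27 FREE]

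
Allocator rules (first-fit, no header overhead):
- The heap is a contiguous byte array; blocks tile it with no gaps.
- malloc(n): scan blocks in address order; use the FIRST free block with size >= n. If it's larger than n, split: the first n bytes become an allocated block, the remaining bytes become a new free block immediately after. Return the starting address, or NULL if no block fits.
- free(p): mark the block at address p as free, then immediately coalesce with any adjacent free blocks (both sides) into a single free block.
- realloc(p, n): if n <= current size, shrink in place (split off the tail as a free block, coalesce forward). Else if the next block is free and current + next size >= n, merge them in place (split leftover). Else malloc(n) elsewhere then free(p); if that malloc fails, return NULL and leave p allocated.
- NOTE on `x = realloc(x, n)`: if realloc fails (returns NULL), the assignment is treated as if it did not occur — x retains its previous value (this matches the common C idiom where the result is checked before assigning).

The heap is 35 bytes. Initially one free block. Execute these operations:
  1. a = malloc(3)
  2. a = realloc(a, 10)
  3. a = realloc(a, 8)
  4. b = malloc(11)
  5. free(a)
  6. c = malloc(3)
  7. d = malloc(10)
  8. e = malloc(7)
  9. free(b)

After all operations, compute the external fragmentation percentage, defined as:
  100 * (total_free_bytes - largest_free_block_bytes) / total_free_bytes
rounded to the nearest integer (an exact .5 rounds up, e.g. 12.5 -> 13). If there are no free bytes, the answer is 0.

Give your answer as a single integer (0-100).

Answer: 27

Derivation:
Op 1: a = malloc(3) -> a = 0; heap: [0-2 ALLOC][3-34 FREE]
Op 2: a = realloc(a, 10) -> a = 0; heap: [0-9 ALLOC][10-34 FREE]
Op 3: a = realloc(a, 8) -> a = 0; heap: [0-7 ALLOC][8-34 FREE]
Op 4: b = malloc(11) -> b = 8; heap: [0-7 ALLOC][8-18 ALLOC][19-34 FREE]
Op 5: free(a) -> (freed a); heap: [0-7 FREE][8-18 ALLOC][19-34 FREE]
Op 6: c = malloc(3) -> c = 0; heap: [0-2 ALLOC][3-7 FREE][8-18 ALLOC][19-34 FREE]
Op 7: d = malloc(10) -> d = 19; heap: [0-2 ALLOC][3-7 FREE][8-18 ALLOC][19-28 ALLOC][29-34 FREE]
Op 8: e = malloc(7) -> e = NULL; heap: [0-2 ALLOC][3-7 FREE][8-18 ALLOC][19-28 ALLOC][29-34 FREE]
Op 9: free(b) -> (freed b); heap: [0-2 ALLOC][3-18 FREE][19-28 ALLOC][29-34 FREE]
Free blocks: [16 6] total_free=22 largest=16 -> 100*(22-16)/22 = 600/22 ≈ 27.273 -> rounds to 27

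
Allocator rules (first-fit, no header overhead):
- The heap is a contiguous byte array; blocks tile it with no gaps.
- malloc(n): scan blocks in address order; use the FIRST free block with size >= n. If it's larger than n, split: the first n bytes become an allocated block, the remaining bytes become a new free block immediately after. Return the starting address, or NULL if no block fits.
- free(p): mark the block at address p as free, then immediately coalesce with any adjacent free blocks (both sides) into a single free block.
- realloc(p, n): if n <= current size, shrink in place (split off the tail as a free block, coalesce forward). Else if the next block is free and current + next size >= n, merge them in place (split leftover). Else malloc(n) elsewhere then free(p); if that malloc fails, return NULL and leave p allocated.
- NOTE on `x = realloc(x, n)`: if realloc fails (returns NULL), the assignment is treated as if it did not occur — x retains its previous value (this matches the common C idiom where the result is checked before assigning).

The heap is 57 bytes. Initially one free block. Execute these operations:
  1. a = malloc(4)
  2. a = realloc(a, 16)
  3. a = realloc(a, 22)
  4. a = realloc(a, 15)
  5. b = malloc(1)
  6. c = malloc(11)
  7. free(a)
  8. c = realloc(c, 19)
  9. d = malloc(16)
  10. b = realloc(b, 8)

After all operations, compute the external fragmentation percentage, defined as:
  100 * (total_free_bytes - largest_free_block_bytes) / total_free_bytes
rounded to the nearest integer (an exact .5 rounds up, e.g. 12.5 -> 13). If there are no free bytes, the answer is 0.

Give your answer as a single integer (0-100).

Answer: 43

Derivation:
Op 1: a = malloc(4) -> a = 0; heap: [0-3 ALLOC][4-56 FREE]
Op 2: a = realloc(a, 16) -> a = 0; heap: [0-15 ALLOC][16-56 FREE]
Op 3: a = realloc(a, 22) -> a = 0; heap: [0-21 ALLOC][22-56 FREE]
Op 4: a = realloc(a, 15) -> a = 0; heap: [0-14 ALLOC][15-56 FREE]
Op 5: b = malloc(1) -> b = 15; heap: [0-14 ALLOC][15-15 ALLOC][16-56 FREE]
Op 6: c = malloc(11) -> c = 16; heap: [0-14 ALLOC][15-15 ALLOC][16-26 ALLOC][27-56 FREE]
Op 7: free(a) -> (freed a); heap: [0-14 FREE][15-15 ALLOC][16-26 ALLOC][27-56 FREE]
Op 8: c = realloc(c, 19) -> c = 16; heap: [0-14 FREE][15-15 ALLOC][16-34 ALLOC][35-56 FREE]
Op 9: d = malloc(16) -> d = 35; heap: [0-14 FREE][15-15 ALLOC][16-34 ALLOC][35-50 ALLOC][51-56 FREE]
Op 10: b = realloc(b, 8) -> b = 0; heap: [0-7 ALLOC][8-15 FREE][16-34 ALLOC][35-50 ALLOC][51-56 FREE]
Free blocks: [8 6] total_free=14 largest=8 -> 100*(14-8)/14 = 600/14 ≈ 42.857 -> rounds to 43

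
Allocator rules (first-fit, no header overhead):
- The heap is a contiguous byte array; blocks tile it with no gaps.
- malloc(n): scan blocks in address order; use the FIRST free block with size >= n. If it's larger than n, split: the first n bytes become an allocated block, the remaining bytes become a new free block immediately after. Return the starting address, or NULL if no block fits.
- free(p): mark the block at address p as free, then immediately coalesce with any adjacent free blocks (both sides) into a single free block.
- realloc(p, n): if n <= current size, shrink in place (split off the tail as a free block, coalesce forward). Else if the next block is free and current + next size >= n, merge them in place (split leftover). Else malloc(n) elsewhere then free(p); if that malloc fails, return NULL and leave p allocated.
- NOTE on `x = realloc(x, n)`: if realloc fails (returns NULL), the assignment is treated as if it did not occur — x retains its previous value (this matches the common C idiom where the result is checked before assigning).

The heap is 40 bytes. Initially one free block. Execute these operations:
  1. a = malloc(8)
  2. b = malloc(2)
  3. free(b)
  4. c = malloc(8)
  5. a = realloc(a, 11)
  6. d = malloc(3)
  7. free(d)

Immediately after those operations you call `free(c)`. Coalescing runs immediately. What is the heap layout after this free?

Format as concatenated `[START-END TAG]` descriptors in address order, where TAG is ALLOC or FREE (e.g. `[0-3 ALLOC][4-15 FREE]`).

Answer: [0-15 FREE][16-26 ALLOC][27-39 FREE]

Derivation:
Op 1: a = malloc(8) -> a = 0; heap: [0-7 ALLOC][8-39 FREE]
Op 2: b = malloc(2) -> b = 8; heap: [0-7 ALLOC][8-9 ALLOC][10-39 FREE]
Op 3: free(b) -> (freed b); heap: [0-7 ALLOC][8-39 FREE]
Op 4: c = malloc(8) -> c = 8; heap: [0-7 ALLOC][8-15 ALLOC][16-39 FREE]
Op 5: a = realloc(a, 11) -> a = 16; heap: [0-7 FREE][8-15 ALLOC][16-26 ALLOC][27-39 FREE]
Op 6: d = malloc(3) -> d = 0; heap: [0-2 ALLOC][3-7 FREE][8-15 ALLOC][16-26 ALLOC][27-39 FREE]
Op 7: free(d) -> (freed d); heap: [0-7 FREE][8-15 ALLOC][16-26 ALLOC][27-39 FREE]
free(c): c = 8 -> block [8-15 ALLOC]; mark free, coalesce with adjacent free neighbors -> [0-15 FREE][16-26 ALLOC][27-39 FREE]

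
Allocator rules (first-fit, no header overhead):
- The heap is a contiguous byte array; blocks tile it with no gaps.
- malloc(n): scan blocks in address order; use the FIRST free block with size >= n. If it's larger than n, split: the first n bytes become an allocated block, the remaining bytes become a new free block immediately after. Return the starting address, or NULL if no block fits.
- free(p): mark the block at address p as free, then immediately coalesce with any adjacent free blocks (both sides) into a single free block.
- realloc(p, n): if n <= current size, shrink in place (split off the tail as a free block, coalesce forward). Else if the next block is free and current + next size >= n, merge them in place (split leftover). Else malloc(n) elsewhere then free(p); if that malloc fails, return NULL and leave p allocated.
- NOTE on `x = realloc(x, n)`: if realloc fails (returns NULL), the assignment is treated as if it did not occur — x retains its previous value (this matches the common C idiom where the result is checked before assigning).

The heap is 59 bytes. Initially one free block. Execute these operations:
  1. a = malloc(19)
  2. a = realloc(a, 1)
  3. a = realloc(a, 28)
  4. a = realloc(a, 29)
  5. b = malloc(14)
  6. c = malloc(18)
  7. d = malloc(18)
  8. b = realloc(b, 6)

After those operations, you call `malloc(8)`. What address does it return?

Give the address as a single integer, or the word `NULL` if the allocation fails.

Answer: 35

Derivation:
Op 1: a = malloc(19) -> a = 0; heap: [0-18 ALLOC][19-58 FREE]
Op 2: a = realloc(a, 1) -> a = 0; heap: [0-0 ALLOC][1-58 FREE]
Op 3: a = realloc(a, 28) -> a = 0; heap: [0-27 ALLOC][28-58 FREE]
Op 4: a = realloc(a, 29) -> a = 0; heap: [0-28 ALLOC][29-58 FREE]
Op 5: b = malloc(14) -> b = 29; heap: [0-28 ALLOC][29-42 ALLOC][43-58 FREE]
Op 6: c = malloc(18) -> c = NULL; heap: [0-28 ALLOC][29-42 ALLOC][43-58 FREE]
Op 7: d = malloc(18) -> d = NULL; heap: [0-28 ALLOC][29-42 ALLOC][43-58 FREE]
Op 8: b = realloc(b, 6) -> b = 29; heap: [0-28 ALLOC][29-34 ALLOC][35-58 FREE]
malloc(8): first-fit scan over [0-28 ALLOC][29-34 ALLOC][35-58 FREE] -> 35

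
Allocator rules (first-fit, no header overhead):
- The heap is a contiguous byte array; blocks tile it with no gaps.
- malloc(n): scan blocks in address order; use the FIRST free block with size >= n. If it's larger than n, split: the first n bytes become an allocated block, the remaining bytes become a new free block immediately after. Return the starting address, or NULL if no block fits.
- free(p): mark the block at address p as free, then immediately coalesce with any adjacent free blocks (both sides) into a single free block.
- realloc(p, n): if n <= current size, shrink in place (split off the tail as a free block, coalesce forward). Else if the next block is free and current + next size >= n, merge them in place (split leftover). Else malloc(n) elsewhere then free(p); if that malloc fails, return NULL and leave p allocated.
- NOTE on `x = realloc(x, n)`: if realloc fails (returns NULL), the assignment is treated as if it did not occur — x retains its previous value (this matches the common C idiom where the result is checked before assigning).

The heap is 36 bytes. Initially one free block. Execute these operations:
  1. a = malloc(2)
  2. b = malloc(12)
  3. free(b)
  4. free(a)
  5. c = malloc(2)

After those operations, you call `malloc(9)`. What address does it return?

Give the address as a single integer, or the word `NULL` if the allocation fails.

Op 1: a = malloc(2) -> a = 0; heap: [0-1 ALLOC][2-35 FREE]
Op 2: b = malloc(12) -> b = 2; heap: [0-1 ALLOC][2-13 ALLOC][14-35 FREE]
Op 3: free(b) -> (freed b); heap: [0-1 ALLOC][2-35 FREE]
Op 4: free(a) -> (freed a); heap: [0-35 FREE]
Op 5: c = malloc(2) -> c = 0; heap: [0-1 ALLOC][2-35 FREE]
malloc(9): first-fit scan over [0-1 ALLOC][2-35 FREE] -> 2

Answer: 2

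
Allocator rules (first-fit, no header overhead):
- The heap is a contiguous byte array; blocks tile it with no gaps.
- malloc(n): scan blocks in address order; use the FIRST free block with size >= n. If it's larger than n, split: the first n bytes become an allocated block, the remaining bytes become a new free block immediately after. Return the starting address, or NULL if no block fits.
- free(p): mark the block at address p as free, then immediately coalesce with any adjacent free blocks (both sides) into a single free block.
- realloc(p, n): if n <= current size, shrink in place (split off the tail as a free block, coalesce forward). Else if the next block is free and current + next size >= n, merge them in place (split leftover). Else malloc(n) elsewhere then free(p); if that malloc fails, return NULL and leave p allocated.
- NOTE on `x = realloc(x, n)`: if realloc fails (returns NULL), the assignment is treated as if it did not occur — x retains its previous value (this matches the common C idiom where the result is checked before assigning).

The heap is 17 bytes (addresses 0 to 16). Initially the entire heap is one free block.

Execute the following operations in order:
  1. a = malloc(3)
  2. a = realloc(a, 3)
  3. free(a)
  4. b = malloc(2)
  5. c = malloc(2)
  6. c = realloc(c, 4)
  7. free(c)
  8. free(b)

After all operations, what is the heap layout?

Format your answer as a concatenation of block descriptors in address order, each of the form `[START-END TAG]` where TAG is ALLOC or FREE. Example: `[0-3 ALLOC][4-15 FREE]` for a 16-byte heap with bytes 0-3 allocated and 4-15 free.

Op 1: a = malloc(3) -> a = 0; heap: [0-2 ALLOC][3-16 FREE]
Op 2: a = realloc(a, 3) -> a = 0; heap: [0-2 ALLOC][3-16 FREE]
Op 3: free(a) -> (freed a); heap: [0-16 FREE]
Op 4: b = malloc(2) -> b = 0; heap: [0-1 ALLOC][2-16 FREE]
Op 5: c = malloc(2) -> c = 2; heap: [0-1 ALLOC][2-3 ALLOC][4-16 FREE]
Op 6: c = realloc(c, 4) -> c = 2; heap: [0-1 ALLOC][2-5 ALLOC][6-16 FREE]
Op 7: free(c) -> (freed c); heap: [0-1 ALLOC][2-16 FREE]
Op 8: free(b) -> (freed b); heap: [0-16 FREE]

Answer: [0-16 FREE]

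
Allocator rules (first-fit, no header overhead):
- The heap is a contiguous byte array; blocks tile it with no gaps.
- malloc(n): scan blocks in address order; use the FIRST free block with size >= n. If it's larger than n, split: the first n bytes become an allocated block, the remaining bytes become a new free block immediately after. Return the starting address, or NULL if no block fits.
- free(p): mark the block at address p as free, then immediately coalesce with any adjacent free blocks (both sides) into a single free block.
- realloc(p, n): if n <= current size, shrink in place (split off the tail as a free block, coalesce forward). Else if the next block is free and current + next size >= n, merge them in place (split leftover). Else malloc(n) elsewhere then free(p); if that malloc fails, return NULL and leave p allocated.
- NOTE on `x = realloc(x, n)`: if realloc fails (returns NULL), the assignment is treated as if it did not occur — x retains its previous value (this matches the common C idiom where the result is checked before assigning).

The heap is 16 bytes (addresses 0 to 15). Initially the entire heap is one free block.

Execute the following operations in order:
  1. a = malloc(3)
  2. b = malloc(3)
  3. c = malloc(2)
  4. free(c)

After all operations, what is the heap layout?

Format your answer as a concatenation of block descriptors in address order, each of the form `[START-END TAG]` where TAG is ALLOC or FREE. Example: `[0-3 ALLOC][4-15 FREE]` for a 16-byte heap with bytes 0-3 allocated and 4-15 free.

Answer: [0-2 ALLOC][3-5 ALLOC][6-15 FREE]

Derivation:
Op 1: a = malloc(3) -> a = 0; heap: [0-2 ALLOC][3-15 FREE]
Op 2: b = malloc(3) -> b = 3; heap: [0-2 ALLOC][3-5 ALLOC][6-15 FREE]
Op 3: c = malloc(2) -> c = 6; heap: [0-2 ALLOC][3-5 ALLOC][6-7 ALLOC][8-15 FREE]
Op 4: free(c) -> (freed c); heap: [0-2 ALLOC][3-5 ALLOC][6-15 FREE]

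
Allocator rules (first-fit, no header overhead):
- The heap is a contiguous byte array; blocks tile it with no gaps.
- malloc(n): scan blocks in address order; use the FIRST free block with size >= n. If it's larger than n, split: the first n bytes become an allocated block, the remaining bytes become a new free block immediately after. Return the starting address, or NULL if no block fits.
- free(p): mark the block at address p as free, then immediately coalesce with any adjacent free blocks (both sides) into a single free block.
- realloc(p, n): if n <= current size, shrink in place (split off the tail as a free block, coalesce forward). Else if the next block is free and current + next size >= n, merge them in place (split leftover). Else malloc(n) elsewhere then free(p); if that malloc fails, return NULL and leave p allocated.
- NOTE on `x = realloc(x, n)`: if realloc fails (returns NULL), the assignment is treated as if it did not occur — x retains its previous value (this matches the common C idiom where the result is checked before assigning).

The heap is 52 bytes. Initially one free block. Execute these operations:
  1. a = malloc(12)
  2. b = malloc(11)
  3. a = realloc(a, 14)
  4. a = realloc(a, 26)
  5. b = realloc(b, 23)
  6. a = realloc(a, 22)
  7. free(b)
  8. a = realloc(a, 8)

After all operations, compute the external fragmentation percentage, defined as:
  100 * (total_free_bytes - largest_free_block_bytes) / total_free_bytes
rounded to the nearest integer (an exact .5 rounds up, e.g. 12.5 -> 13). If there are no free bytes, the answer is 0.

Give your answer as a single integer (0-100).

Answer: 48

Derivation:
Op 1: a = malloc(12) -> a = 0; heap: [0-11 ALLOC][12-51 FREE]
Op 2: b = malloc(11) -> b = 12; heap: [0-11 ALLOC][12-22 ALLOC][23-51 FREE]
Op 3: a = realloc(a, 14) -> a = 23; heap: [0-11 FREE][12-22 ALLOC][23-36 ALLOC][37-51 FREE]
Op 4: a = realloc(a, 26) -> a = 23; heap: [0-11 FREE][12-22 ALLOC][23-48 ALLOC][49-51 FREE]
Op 5: b = realloc(b, 23) -> NULL (b unchanged); heap: [0-11 FREE][12-22 ALLOC][23-48 ALLOC][49-51 FREE]
Op 6: a = realloc(a, 22) -> a = 23; heap: [0-11 FREE][12-22 ALLOC][23-44 ALLOC][45-51 FREE]
Op 7: free(b) -> (freed b); heap: [0-22 FREE][23-44 ALLOC][45-51 FREE]
Op 8: a = realloc(a, 8) -> a = 23; heap: [0-22 FREE][23-30 ALLOC][31-51 FREE]
Free blocks: [23 21] total_free=44 largest=23 -> 100*(44-23)/44 = 2100/44 ≈ 47.727 -> rounds to 48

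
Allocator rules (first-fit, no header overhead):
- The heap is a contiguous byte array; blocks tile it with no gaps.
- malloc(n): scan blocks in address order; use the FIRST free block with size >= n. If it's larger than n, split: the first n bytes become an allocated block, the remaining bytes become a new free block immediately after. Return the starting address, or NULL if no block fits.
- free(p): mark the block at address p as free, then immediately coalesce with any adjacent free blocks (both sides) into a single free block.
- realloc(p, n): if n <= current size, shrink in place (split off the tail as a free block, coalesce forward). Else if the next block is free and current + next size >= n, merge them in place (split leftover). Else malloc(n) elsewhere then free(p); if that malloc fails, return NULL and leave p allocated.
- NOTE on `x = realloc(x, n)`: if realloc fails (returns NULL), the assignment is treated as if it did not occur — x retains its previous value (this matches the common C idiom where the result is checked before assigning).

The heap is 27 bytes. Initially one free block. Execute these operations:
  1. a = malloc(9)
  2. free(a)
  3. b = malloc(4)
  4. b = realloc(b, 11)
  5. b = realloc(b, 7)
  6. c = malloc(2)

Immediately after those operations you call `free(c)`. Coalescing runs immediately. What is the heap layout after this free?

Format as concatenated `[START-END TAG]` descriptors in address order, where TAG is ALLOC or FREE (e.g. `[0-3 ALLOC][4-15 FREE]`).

Op 1: a = malloc(9) -> a = 0; heap: [0-8 ALLOC][9-26 FREE]
Op 2: free(a) -> (freed a); heap: [0-26 FREE]
Op 3: b = malloc(4) -> b = 0; heap: [0-3 ALLOC][4-26 FREE]
Op 4: b = realloc(b, 11) -> b = 0; heap: [0-10 ALLOC][11-26 FREE]
Op 5: b = realloc(b, 7) -> b = 0; heap: [0-6 ALLOC][7-26 FREE]
Op 6: c = malloc(2) -> c = 7; heap: [0-6 ALLOC][7-8 ALLOC][9-26 FREE]
free(c): c = 7 -> block [7-8 ALLOC]; mark free, coalesce with adjacent free neighbors -> [0-6 ALLOC][7-26 FREE]

Answer: [0-6 ALLOC][7-26 FREE]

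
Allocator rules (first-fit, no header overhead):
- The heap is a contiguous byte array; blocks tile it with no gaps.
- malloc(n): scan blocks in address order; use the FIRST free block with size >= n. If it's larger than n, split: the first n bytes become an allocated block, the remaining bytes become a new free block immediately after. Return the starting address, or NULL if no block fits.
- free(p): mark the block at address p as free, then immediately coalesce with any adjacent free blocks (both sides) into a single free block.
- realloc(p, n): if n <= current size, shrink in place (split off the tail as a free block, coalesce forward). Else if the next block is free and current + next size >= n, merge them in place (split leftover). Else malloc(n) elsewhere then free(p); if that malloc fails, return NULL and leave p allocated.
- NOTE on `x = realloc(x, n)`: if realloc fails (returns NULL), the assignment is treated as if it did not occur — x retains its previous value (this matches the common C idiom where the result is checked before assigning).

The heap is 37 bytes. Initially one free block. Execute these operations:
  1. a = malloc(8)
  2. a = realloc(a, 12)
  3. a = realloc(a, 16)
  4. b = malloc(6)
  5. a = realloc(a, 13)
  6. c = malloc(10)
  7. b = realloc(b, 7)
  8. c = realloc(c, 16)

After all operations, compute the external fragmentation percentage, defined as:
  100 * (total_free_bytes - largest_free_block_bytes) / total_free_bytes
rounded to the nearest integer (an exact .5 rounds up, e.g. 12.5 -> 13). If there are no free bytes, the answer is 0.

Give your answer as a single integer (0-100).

Op 1: a = malloc(8) -> a = 0; heap: [0-7 ALLOC][8-36 FREE]
Op 2: a = realloc(a, 12) -> a = 0; heap: [0-11 ALLOC][12-36 FREE]
Op 3: a = realloc(a, 16) -> a = 0; heap: [0-15 ALLOC][16-36 FREE]
Op 4: b = malloc(6) -> b = 16; heap: [0-15 ALLOC][16-21 ALLOC][22-36 FREE]
Op 5: a = realloc(a, 13) -> a = 0; heap: [0-12 ALLOC][13-15 FREE][16-21 ALLOC][22-36 FREE]
Op 6: c = malloc(10) -> c = 22; heap: [0-12 ALLOC][13-15 FREE][16-21 ALLOC][22-31 ALLOC][32-36 FREE]
Op 7: b = realloc(b, 7) -> NULL (b unchanged); heap: [0-12 ALLOC][13-15 FREE][16-21 ALLOC][22-31 ALLOC][32-36 FREE]
Op 8: c = realloc(c, 16) -> NULL (c unchanged); heap: [0-12 ALLOC][13-15 FREE][16-21 ALLOC][22-31 ALLOC][32-36 FREE]
Free blocks: [3 5] total_free=8 largest=5 -> 100*(8-5)/8 = 300/8 = 37.5 -> rounds to 38

Answer: 38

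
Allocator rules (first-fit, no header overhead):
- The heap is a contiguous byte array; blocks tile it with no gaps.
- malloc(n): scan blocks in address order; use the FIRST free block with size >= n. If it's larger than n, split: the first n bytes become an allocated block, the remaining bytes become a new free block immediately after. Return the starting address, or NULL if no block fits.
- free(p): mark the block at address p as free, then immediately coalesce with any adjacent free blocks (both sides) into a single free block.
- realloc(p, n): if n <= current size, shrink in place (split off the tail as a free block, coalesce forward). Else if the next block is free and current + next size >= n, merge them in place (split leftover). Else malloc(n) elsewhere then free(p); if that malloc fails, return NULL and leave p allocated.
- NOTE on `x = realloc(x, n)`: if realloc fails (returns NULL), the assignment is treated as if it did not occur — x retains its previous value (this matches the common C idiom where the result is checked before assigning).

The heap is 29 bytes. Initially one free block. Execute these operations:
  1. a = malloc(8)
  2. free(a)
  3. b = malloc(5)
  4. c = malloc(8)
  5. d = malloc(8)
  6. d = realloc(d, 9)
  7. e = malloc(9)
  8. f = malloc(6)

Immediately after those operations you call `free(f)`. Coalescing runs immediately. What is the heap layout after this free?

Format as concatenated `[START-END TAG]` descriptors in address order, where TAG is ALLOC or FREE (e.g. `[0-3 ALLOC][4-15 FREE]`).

Answer: [0-4 ALLOC][5-12 ALLOC][13-21 ALLOC][22-28 FREE]

Derivation:
Op 1: a = malloc(8) -> a = 0; heap: [0-7 ALLOC][8-28 FREE]
Op 2: free(a) -> (freed a); heap: [0-28 FREE]
Op 3: b = malloc(5) -> b = 0; heap: [0-4 ALLOC][5-28 FREE]
Op 4: c = malloc(8) -> c = 5; heap: [0-4 ALLOC][5-12 ALLOC][13-28 FREE]
Op 5: d = malloc(8) -> d = 13; heap: [0-4 ALLOC][5-12 ALLOC][13-20 ALLOC][21-28 FREE]
Op 6: d = realloc(d, 9) -> d = 13; heap: [0-4 ALLOC][5-12 ALLOC][13-21 ALLOC][22-28 FREE]
Op 7: e = malloc(9) -> e = NULL; heap: [0-4 ALLOC][5-12 ALLOC][13-21 ALLOC][22-28 FREE]
Op 8: f = malloc(6) -> f = 22; heap: [0-4 ALLOC][5-12 ALLOC][13-21 ALLOC][22-27 ALLOC][28-28 FREE]
free(f): f = 22 -> block [22-27 ALLOC]; mark free, coalesce with adjacent free neighbors -> [0-4 ALLOC][5-12 ALLOC][13-21 ALLOC][22-28 FREE]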